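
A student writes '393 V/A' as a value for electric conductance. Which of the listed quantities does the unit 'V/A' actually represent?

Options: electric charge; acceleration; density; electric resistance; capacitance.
electric resistance

electric conductance should have units dimensionally equivalent to A^2 * s^3 / (kg * m^2) (e.g. S).
The given unit 'V/A' reduces to kg * m^2 / (A^2 * s^3). Of the listed options, that is the dimensionality of electric resistance.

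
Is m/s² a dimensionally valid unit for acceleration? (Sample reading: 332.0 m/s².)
Yes

acceleration has SI base units: m / s^2
m/s² reduces to the same SI base units, so it is a valid unit for acceleration.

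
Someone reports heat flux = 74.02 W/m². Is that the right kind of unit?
Yes

heat flux has SI base units: kg / s^3
W/m² reduces to the same SI base units, so it is a valid unit for heat flux.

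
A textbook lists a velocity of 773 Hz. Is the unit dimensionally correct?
No

velocity has SI base units: m / s
Hz does NOT reduce to m / s; a valid unit for velocity would be e.g. m/s.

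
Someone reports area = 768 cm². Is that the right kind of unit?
Yes

area has SI base units: m^2
cm² reduces to the same SI base units, so it is a valid unit for area.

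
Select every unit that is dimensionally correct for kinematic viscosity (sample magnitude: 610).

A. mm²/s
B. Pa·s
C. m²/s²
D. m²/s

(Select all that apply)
A, D

kinematic viscosity has SI base units: m^2 / s

Checking each option against m^2 / s:
  A. mm²/s: ✓ matches
  B. Pa·s: ✗ does not match
  C. m²/s²: ✗ does not match
  D. m²/s: ✓ matches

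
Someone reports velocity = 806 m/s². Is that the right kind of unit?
No

velocity has SI base units: m / s
m/s² does NOT reduce to m / s; a valid unit for velocity would be e.g. m/s.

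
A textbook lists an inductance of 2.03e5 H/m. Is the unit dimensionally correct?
No

inductance has SI base units: kg * m^2 / (A^2 * s^2)
H/m does NOT reduce to kg * m^2 / (A^2 * s^2); a valid unit for inductance would be e.g. H.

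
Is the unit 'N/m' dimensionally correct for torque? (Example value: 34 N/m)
No

torque has SI base units: kg * m^2 / s^2
N/m does NOT reduce to kg * m^2 / s^2; a valid unit for torque would be e.g. N·m.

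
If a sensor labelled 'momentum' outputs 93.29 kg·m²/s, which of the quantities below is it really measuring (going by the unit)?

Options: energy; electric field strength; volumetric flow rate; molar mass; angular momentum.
angular momentum

momentum should have units dimensionally equivalent to kg * m / s (e.g. kg·m/s).
The given unit 'kg·m²/s' reduces to kg * m^2 / s. Of the listed options, that is the dimensionality of angular momentum.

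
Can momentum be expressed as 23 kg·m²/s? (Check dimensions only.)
No

momentum has SI base units: kg * m / s
kg·m²/s does NOT reduce to kg * m / s; a valid unit for momentum would be e.g. kg·m/s.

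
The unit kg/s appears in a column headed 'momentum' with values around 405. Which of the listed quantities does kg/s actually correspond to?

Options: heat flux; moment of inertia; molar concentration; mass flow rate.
mass flow rate

momentum should have units dimensionally equivalent to kg * m / s (e.g. kg·m/s).
The given unit 'kg/s' reduces to kg / s. Of the listed options, that is the dimensionality of mass flow rate.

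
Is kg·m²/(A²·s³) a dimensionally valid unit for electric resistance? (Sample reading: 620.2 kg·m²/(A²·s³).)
Yes

electric resistance has SI base units: kg * m^2 / (A^2 * s^3)
kg·m²/(A²·s³) reduces to the same SI base units, so it is a valid unit for electric resistance.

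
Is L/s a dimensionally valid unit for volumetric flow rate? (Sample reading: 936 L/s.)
Yes

volumetric flow rate has SI base units: m^3 / s
L/s reduces to the same SI base units, so it is a valid unit for volumetric flow rate.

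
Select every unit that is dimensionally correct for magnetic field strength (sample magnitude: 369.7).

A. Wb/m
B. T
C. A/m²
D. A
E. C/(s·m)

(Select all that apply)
E

magnetic field strength has SI base units: A / m

Checking each option against A / m:
  A. Wb/m: ✗ does not match
  B. T: ✗ does not match
  C. A/m²: ✗ does not match
  D. A: ✗ does not match
  E. C/(s·m): ✓ matches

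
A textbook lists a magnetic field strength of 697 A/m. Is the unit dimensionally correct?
Yes

magnetic field strength has SI base units: A / m
A/m reduces to the same SI base units, so it is a valid unit for magnetic field strength.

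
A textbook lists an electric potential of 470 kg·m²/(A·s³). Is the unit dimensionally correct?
Yes

electric potential has SI base units: kg * m^2 / (A * s^3)
kg·m²/(A·s³) reduces to the same SI base units, so it is a valid unit for electric potential.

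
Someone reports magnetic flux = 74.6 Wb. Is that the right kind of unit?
Yes

magnetic flux has SI base units: kg * m^2 / (A * s^2)
Wb reduces to the same SI base units, so it is a valid unit for magnetic flux.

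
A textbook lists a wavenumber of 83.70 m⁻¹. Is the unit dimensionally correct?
Yes

wavenumber has SI base units: 1 / m
m⁻¹ reduces to the same SI base units, so it is a valid unit for wavenumber.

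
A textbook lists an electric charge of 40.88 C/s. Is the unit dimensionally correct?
No

electric charge has SI base units: A * s
C/s does NOT reduce to A * s; a valid unit for electric charge would be e.g. C.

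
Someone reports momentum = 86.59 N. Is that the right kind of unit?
No

momentum has SI base units: kg * m / s
N does NOT reduce to kg * m / s; a valid unit for momentum would be e.g. kg·m/s.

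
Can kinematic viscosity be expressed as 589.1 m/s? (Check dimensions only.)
No

kinematic viscosity has SI base units: m^2 / s
m/s does NOT reduce to m^2 / s; a valid unit for kinematic viscosity would be e.g. m²/s.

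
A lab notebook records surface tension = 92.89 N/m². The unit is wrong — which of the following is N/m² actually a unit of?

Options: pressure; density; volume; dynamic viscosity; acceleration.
pressure

surface tension should have units dimensionally equivalent to kg / s^2 (e.g. N/m).
The given unit 'N/m²' reduces to kg / (m * s^2). Of the listed options, that is the dimensionality of pressure.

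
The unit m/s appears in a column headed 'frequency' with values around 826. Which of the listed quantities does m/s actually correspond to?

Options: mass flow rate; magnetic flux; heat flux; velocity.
velocity

frequency should have units dimensionally equivalent to 1 / s (e.g. Hz).
The given unit 'm/s' reduces to m / s. Of the listed options, that is the dimensionality of velocity.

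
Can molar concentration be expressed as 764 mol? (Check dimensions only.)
No

molar concentration has SI base units: mol / m^3
mol does NOT reduce to mol / m^3; a valid unit for molar concentration would be e.g. mol/m³.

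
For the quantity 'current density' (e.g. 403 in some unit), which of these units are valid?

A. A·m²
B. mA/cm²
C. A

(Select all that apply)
B

current density has SI base units: A / m^2

Checking each option against A / m^2:
  A. A·m²: ✗ does not match
  B. mA/cm²: ✓ matches
  C. A: ✗ does not match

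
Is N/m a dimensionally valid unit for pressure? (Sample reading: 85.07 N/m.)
No

pressure has SI base units: kg / (m * s^2)
N/m does NOT reduce to kg / (m * s^2); a valid unit for pressure would be e.g. Pa.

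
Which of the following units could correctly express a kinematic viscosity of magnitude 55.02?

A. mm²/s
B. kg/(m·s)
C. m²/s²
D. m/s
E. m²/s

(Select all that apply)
A, E

kinematic viscosity has SI base units: m^2 / s

Checking each option against m^2 / s:
  A. mm²/s: ✓ matches
  B. kg/(m·s): ✗ does not match
  C. m²/s²: ✗ does not match
  D. m/s: ✗ does not match
  E. m²/s: ✓ matches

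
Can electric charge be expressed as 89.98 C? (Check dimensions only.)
Yes

electric charge has SI base units: A * s
C reduces to the same SI base units, so it is a valid unit for electric charge.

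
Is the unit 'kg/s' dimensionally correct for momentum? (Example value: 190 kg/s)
No

momentum has SI base units: kg * m / s
kg/s does NOT reduce to kg * m / s; a valid unit for momentum would be e.g. kg·m/s.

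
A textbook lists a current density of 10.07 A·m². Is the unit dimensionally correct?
No

current density has SI base units: A / m^2
A·m² does NOT reduce to A / m^2; a valid unit for current density would be e.g. A/m².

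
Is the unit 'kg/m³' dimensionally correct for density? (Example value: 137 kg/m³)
Yes

density has SI base units: kg / m^3
kg/m³ reduces to the same SI base units, so it is a valid unit for density.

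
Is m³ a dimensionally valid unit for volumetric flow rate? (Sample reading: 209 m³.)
No

volumetric flow rate has SI base units: m^3 / s
m³ does NOT reduce to m^3 / s; a valid unit for volumetric flow rate would be e.g. m³/s.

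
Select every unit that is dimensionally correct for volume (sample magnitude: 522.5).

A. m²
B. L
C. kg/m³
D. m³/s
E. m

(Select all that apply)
B

volume has SI base units: m^3

Checking each option against m^3:
  A. m²: ✗ does not match
  B. L: ✓ matches
  C. kg/m³: ✗ does not match
  D. m³/s: ✗ does not match
  E. m: ✗ does not match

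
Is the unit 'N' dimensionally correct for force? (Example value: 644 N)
Yes

force has SI base units: kg * m / s^2
N reduces to the same SI base units, so it is a valid unit for force.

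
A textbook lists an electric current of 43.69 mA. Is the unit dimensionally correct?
Yes

electric current has SI base units: A
mA reduces to the same SI base units, so it is a valid unit for electric current.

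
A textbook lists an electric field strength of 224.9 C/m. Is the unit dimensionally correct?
No

electric field strength has SI base units: kg * m / (A * s^3)
C/m does NOT reduce to kg * m / (A * s^3); a valid unit for electric field strength would be e.g. V/m.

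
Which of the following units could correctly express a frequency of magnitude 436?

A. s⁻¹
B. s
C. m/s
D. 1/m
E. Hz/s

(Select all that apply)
A

frequency has SI base units: 1 / s

Checking each option against 1 / s:
  A. s⁻¹: ✓ matches
  B. s: ✗ does not match
  C. m/s: ✗ does not match
  D. 1/m: ✗ does not match
  E. Hz/s: ✗ does not match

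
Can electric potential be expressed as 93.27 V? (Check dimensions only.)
Yes

electric potential has SI base units: kg * m^2 / (A * s^3)
V reduces to the same SI base units, so it is a valid unit for electric potential.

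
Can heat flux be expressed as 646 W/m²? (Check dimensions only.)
Yes

heat flux has SI base units: kg / s^3
W/m² reduces to the same SI base units, so it is a valid unit for heat flux.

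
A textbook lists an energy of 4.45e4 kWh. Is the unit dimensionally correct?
Yes

energy has SI base units: kg * m^2 / s^2
kWh reduces to the same SI base units, so it is a valid unit for energy.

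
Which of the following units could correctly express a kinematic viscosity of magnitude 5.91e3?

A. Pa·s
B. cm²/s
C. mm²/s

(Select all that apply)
B, C

kinematic viscosity has SI base units: m^2 / s

Checking each option against m^2 / s:
  A. Pa·s: ✗ does not match
  B. cm²/s: ✓ matches
  C. mm²/s: ✓ matches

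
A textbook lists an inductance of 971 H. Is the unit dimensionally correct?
Yes

inductance has SI base units: kg * m^2 / (A^2 * s^2)
H reduces to the same SI base units, so it is a valid unit for inductance.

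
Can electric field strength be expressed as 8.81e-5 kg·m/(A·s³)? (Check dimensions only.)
Yes

electric field strength has SI base units: kg * m / (A * s^3)
kg·m/(A·s³) reduces to the same SI base units, so it is a valid unit for electric field strength.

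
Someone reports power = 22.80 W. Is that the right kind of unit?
Yes

power has SI base units: kg * m^2 / s^3
W reduces to the same SI base units, so it is a valid unit for power.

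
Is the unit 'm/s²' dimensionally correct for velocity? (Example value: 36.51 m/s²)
No

velocity has SI base units: m / s
m/s² does NOT reduce to m / s; a valid unit for velocity would be e.g. m/s.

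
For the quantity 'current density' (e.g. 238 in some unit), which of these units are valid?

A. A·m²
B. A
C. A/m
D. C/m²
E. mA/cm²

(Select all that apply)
E

current density has SI base units: A / m^2

Checking each option against A / m^2:
  A. A·m²: ✗ does not match
  B. A: ✗ does not match
  C. A/m: ✗ does not match
  D. C/m²: ✗ does not match
  E. mA/cm²: ✓ matches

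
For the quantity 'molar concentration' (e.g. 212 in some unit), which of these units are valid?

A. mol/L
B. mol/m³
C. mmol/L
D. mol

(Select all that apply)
A, B, C

molar concentration has SI base units: mol / m^3

Checking each option against mol / m^3:
  A. mol/L: ✓ matches
  B. mol/m³: ✓ matches
  C. mmol/L: ✓ matches
  D. mol: ✗ does not match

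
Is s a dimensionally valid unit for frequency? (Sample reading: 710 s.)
No

frequency has SI base units: 1 / s
s does NOT reduce to 1 / s; a valid unit for frequency would be e.g. Hz.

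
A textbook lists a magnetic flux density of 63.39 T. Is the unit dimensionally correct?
Yes

magnetic flux density has SI base units: kg / (A * s^2)
T reduces to the same SI base units, so it is a valid unit for magnetic flux density.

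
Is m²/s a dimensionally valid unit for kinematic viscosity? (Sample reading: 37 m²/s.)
Yes

kinematic viscosity has SI base units: m^2 / s
m²/s reduces to the same SI base units, so it is a valid unit for kinematic viscosity.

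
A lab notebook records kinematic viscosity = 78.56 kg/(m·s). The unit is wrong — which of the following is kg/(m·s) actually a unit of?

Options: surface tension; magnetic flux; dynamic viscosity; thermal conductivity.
dynamic viscosity

kinematic viscosity should have units dimensionally equivalent to m^2 / s (e.g. m²/s).
The given unit 'kg/(m·s)' reduces to kg / (m * s). Of the listed options, that is the dimensionality of dynamic viscosity.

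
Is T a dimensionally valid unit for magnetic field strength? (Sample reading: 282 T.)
No

magnetic field strength has SI base units: A / m
T does NOT reduce to A / m; a valid unit for magnetic field strength would be e.g. A/m.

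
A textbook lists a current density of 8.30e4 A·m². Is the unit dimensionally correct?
No

current density has SI base units: A / m^2
A·m² does NOT reduce to A / m^2; a valid unit for current density would be e.g. A/m².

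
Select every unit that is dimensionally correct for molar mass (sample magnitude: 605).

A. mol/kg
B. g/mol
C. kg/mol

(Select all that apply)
B, C

molar mass has SI base units: kg / mol

Checking each option against kg / mol:
  A. mol/kg: ✗ does not match
  B. g/mol: ✓ matches
  C. kg/mol: ✓ matches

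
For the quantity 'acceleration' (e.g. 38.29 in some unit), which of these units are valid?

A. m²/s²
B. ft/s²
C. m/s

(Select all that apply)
B

acceleration has SI base units: m / s^2

Checking each option against m / s^2:
  A. m²/s²: ✗ does not match
  B. ft/s²: ✓ matches
  C. m/s: ✗ does not match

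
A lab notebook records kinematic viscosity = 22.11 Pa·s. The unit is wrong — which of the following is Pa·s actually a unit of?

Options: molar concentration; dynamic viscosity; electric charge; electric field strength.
dynamic viscosity

kinematic viscosity should have units dimensionally equivalent to m^2 / s (e.g. m²/s).
The given unit 'Pa·s' reduces to kg / (m * s). Of the listed options, that is the dimensionality of dynamic viscosity.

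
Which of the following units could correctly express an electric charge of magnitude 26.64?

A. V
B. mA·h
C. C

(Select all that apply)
B, C

electric charge has SI base units: A * s

Checking each option against A * s:
  A. V: ✗ does not match
  B. mA·h: ✓ matches
  C. C: ✓ matches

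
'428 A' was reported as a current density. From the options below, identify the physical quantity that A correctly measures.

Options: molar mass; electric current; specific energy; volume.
electric current

current density should have units dimensionally equivalent to A / m^2 (e.g. A/m²).
The given unit 'A' reduces to A. Of the listed options, that is the dimensionality of electric current.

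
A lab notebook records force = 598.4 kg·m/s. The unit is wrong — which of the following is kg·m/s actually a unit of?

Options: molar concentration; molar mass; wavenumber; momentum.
momentum

force should have units dimensionally equivalent to kg * m / s^2 (e.g. N).
The given unit 'kg·m/s' reduces to kg * m / s. Of the listed options, that is the dimensionality of momentum.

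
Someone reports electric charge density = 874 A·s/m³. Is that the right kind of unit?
Yes

electric charge density has SI base units: A * s / m^3
A·s/m³ reduces to the same SI base units, so it is a valid unit for electric charge density.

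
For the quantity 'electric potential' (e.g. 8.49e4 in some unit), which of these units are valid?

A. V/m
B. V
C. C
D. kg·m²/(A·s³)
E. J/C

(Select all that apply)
B, D, E

electric potential has SI base units: kg * m^2 / (A * s^3)

Checking each option against kg * m^2 / (A * s^3):
  A. V/m: ✗ does not match
  B. V: ✓ matches
  C. C: ✗ does not match
  D. kg·m²/(A·s³): ✓ matches
  E. J/C: ✓ matches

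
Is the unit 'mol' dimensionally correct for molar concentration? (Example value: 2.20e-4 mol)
No

molar concentration has SI base units: mol / m^3
mol does NOT reduce to mol / m^3; a valid unit for molar concentration would be e.g. mol/m³.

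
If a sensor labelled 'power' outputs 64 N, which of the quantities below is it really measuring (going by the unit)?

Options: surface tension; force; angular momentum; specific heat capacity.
force

power should have units dimensionally equivalent to kg * m^2 / s^3 (e.g. W).
The given unit 'N' reduces to kg * m / s^2. Of the listed options, that is the dimensionality of force.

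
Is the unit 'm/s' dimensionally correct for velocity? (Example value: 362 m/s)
Yes

velocity has SI base units: m / s
m/s reduces to the same SI base units, so it is a valid unit for velocity.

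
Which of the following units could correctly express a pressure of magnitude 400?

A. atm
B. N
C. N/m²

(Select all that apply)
A, C

pressure has SI base units: kg / (m * s^2)

Checking each option against kg / (m * s^2):
  A. atm: ✓ matches
  B. N: ✗ does not match
  C. N/m²: ✓ matches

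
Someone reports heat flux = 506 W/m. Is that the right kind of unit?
No

heat flux has SI base units: kg / s^3
W/m does NOT reduce to kg / s^3; a valid unit for heat flux would be e.g. W/m².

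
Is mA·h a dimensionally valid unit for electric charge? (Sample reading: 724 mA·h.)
Yes

electric charge has SI base units: A * s
mA·h reduces to the same SI base units, so it is a valid unit for electric charge.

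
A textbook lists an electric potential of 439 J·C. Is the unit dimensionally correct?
No

electric potential has SI base units: kg * m^2 / (A * s^3)
J·C does NOT reduce to kg * m^2 / (A * s^3); a valid unit for electric potential would be e.g. V.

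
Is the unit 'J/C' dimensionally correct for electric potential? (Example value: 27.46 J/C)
Yes

electric potential has SI base units: kg * m^2 / (A * s^3)
J/C reduces to the same SI base units, so it is a valid unit for electric potential.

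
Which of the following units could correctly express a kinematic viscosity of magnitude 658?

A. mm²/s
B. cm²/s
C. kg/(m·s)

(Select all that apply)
A, B

kinematic viscosity has SI base units: m^2 / s

Checking each option against m^2 / s:
  A. mm²/s: ✓ matches
  B. cm²/s: ✓ matches
  C. kg/(m·s): ✗ does not match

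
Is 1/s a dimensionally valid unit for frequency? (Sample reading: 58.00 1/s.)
Yes

frequency has SI base units: 1 / s
1/s reduces to the same SI base units, so it is a valid unit for frequency.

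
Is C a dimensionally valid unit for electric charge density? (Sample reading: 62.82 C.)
No

electric charge density has SI base units: A * s / m^3
C does NOT reduce to A * s / m^3; a valid unit for electric charge density would be e.g. C/m³.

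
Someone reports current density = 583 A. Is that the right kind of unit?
No

current density has SI base units: A / m^2
A does NOT reduce to A / m^2; a valid unit for current density would be e.g. A/m².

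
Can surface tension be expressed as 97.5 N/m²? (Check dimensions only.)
No

surface tension has SI base units: kg / s^2
N/m² does NOT reduce to kg / s^2; a valid unit for surface tension would be e.g. N/m.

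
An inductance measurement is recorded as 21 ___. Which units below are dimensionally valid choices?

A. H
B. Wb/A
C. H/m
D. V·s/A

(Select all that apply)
A, B, D

inductance has SI base units: kg * m^2 / (A^2 * s^2)

Checking each option against kg * m^2 / (A^2 * s^2):
  A. H: ✓ matches
  B. Wb/A: ✓ matches
  C. H/m: ✗ does not match
  D. V·s/A: ✓ matches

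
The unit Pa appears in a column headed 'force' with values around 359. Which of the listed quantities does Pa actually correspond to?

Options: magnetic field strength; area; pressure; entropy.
pressure

force should have units dimensionally equivalent to kg * m / s^2 (e.g. N).
The given unit 'Pa' reduces to kg / (m * s^2). Of the listed options, that is the dimensionality of pressure.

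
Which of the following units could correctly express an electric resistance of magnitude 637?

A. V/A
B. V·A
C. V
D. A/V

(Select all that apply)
A

electric resistance has SI base units: kg * m^2 / (A^2 * s^3)

Checking each option against kg * m^2 / (A^2 * s^3):
  A. V/A: ✓ matches
  B. V·A: ✗ does not match
  C. V: ✗ does not match
  D. A/V: ✗ does not match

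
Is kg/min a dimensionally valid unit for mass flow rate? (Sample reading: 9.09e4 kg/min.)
Yes

mass flow rate has SI base units: kg / s
kg/min reduces to the same SI base units, so it is a valid unit for mass flow rate.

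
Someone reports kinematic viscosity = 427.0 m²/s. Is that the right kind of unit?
Yes

kinematic viscosity has SI base units: m^2 / s
m²/s reduces to the same SI base units, so it is a valid unit for kinematic viscosity.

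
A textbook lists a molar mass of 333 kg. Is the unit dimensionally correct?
No

molar mass has SI base units: kg / mol
kg does NOT reduce to kg / mol; a valid unit for molar mass would be e.g. kg/mol.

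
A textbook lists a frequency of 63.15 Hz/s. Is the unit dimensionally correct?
No

frequency has SI base units: 1 / s
Hz/s does NOT reduce to 1 / s; a valid unit for frequency would be e.g. Hz.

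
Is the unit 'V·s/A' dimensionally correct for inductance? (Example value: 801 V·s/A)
Yes

inductance has SI base units: kg * m^2 / (A^2 * s^2)
V·s/A reduces to the same SI base units, so it is a valid unit for inductance.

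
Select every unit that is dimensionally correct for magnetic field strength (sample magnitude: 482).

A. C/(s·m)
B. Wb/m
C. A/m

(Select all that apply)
A, C

magnetic field strength has SI base units: A / m

Checking each option against A / m:
  A. C/(s·m): ✓ matches
  B. Wb/m: ✗ does not match
  C. A/m: ✓ matches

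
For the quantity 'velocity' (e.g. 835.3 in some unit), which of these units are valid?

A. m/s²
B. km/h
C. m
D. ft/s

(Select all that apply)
B, D

velocity has SI base units: m / s

Checking each option against m / s:
  A. m/s²: ✗ does not match
  B. km/h: ✓ matches
  C. m: ✗ does not match
  D. ft/s: ✓ matches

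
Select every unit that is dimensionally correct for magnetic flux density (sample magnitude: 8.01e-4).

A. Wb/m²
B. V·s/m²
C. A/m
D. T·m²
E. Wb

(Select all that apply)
A, B

magnetic flux density has SI base units: kg / (A * s^2)

Checking each option against kg / (A * s^2):
  A. Wb/m²: ✓ matches
  B. V·s/m²: ✓ matches
  C. A/m: ✗ does not match
  D. T·m²: ✗ does not match
  E. Wb: ✗ does not match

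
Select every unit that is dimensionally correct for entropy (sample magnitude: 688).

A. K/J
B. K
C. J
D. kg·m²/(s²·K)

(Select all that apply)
D

entropy has SI base units: kg * m^2 / (s^2 * K)

Checking each option against kg * m^2 / (s^2 * K):
  A. K/J: ✗ does not match
  B. K: ✗ does not match
  C. J: ✗ does not match
  D. kg·m²/(s²·K): ✓ matches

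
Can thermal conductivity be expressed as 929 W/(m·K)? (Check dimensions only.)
Yes

thermal conductivity has SI base units: kg * m / (s^3 * K)
W/(m·K) reduces to the same SI base units, so it is a valid unit for thermal conductivity.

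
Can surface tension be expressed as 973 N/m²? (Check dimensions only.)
No

surface tension has SI base units: kg / s^2
N/m² does NOT reduce to kg / s^2; a valid unit for surface tension would be e.g. N/m.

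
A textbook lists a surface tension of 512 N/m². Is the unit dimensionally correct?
No

surface tension has SI base units: kg / s^2
N/m² does NOT reduce to kg / s^2; a valid unit for surface tension would be e.g. N/m.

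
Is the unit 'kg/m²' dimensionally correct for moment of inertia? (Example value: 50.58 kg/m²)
No

moment of inertia has SI base units: kg * m^2
kg/m² does NOT reduce to kg * m^2; a valid unit for moment of inertia would be e.g. kg·m².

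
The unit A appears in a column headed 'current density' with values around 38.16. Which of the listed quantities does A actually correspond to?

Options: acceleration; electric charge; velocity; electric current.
electric current

current density should have units dimensionally equivalent to A / m^2 (e.g. A/m²).
The given unit 'A' reduces to A. Of the listed options, that is the dimensionality of electric current.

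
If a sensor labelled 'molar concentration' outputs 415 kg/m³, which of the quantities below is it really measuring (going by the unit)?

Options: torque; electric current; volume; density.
density

molar concentration should have units dimensionally equivalent to mol / m^3 (e.g. mol/m³).
The given unit 'kg/m³' reduces to kg / m^3. Of the listed options, that is the dimensionality of density.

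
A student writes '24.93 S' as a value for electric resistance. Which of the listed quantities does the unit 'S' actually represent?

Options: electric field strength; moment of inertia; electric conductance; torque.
electric conductance

electric resistance should have units dimensionally equivalent to kg * m^2 / (A^2 * s^3) (e.g. Ω).
The given unit 'S' reduces to A^2 * s^3 / (kg * m^2). Of the listed options, that is the dimensionality of electric conductance.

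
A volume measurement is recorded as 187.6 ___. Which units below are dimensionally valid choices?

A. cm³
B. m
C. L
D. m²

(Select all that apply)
A, C

volume has SI base units: m^3

Checking each option against m^3:
  A. cm³: ✓ matches
  B. m: ✗ does not match
  C. L: ✓ matches
  D. m²: ✗ does not match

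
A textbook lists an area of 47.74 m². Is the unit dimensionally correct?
Yes

area has SI base units: m^2
m² reduces to the same SI base units, so it is a valid unit for area.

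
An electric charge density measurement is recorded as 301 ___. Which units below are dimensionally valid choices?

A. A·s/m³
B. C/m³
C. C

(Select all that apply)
A, B

electric charge density has SI base units: A * s / m^3

Checking each option against A * s / m^3:
  A. A·s/m³: ✓ matches
  B. C/m³: ✓ matches
  C. C: ✗ does not match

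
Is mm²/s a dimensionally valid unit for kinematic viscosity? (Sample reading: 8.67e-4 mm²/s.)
Yes

kinematic viscosity has SI base units: m^2 / s
mm²/s reduces to the same SI base units, so it is a valid unit for kinematic viscosity.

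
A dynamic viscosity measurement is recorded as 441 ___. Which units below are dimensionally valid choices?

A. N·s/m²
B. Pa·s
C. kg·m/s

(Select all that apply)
A, B

dynamic viscosity has SI base units: kg / (m * s)

Checking each option against kg / (m * s):
  A. N·s/m²: ✓ matches
  B. Pa·s: ✓ matches
  C. kg·m/s: ✗ does not match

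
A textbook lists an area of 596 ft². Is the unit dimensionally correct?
Yes

area has SI base units: m^2
ft² reduces to the same SI base units, so it is a valid unit for area.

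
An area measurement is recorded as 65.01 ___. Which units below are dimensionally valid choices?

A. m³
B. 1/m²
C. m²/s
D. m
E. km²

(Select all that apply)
E

area has SI base units: m^2

Checking each option against m^2:
  A. m³: ✗ does not match
  B. 1/m²: ✗ does not match
  C. m²/s: ✗ does not match
  D. m: ✗ does not match
  E. km²: ✓ matches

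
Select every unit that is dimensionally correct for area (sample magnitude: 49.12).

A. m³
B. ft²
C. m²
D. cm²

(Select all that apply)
B, C, D

area has SI base units: m^2

Checking each option against m^2:
  A. m³: ✗ does not match
  B. ft²: ✓ matches
  C. m²: ✓ matches
  D. cm²: ✓ matches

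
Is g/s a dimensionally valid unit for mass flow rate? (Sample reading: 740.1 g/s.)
Yes

mass flow rate has SI base units: kg / s
g/s reduces to the same SI base units, so it is a valid unit for mass flow rate.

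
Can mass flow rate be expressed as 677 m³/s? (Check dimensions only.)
No

mass flow rate has SI base units: kg / s
m³/s does NOT reduce to kg / s; a valid unit for mass flow rate would be e.g. kg/s.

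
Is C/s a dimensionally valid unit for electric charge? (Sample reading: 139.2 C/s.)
No

electric charge has SI base units: A * s
C/s does NOT reduce to A * s; a valid unit for electric charge would be e.g. C.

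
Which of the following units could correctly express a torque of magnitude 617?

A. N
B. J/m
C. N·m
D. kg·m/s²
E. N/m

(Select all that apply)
C

torque has SI base units: kg * m^2 / s^2

Checking each option against kg * m^2 / s^2:
  A. N: ✗ does not match
  B. J/m: ✗ does not match
  C. N·m: ✓ matches
  D. kg·m/s²: ✗ does not match
  E. N/m: ✗ does not match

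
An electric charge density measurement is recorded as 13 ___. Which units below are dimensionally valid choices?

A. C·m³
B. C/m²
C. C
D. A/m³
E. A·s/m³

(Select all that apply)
E

electric charge density has SI base units: A * s / m^3

Checking each option against A * s / m^3:
  A. C·m³: ✗ does not match
  B. C/m²: ✗ does not match
  C. C: ✗ does not match
  D. A/m³: ✗ does not match
  E. A·s/m³: ✓ matches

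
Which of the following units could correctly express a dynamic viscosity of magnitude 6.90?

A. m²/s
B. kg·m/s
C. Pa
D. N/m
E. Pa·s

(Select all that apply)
E

dynamic viscosity has SI base units: kg / (m * s)

Checking each option against kg / (m * s):
  A. m²/s: ✗ does not match
  B. kg·m/s: ✗ does not match
  C. Pa: ✗ does not match
  D. N/m: ✗ does not match
  E. Pa·s: ✓ matches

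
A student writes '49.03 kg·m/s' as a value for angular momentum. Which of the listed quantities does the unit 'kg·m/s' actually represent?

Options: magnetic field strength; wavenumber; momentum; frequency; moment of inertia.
momentum

angular momentum should have units dimensionally equivalent to kg * m^2 / s (e.g. kg·m²/s).
The given unit 'kg·m/s' reduces to kg * m / s. Of the listed options, that is the dimensionality of momentum.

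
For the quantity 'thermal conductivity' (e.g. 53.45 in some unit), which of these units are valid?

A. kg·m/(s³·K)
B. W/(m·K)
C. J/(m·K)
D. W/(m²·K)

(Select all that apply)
A, B

thermal conductivity has SI base units: kg * m / (s^3 * K)

Checking each option against kg * m / (s^3 * K):
  A. kg·m/(s³·K): ✓ matches
  B. W/(m·K): ✓ matches
  C. J/(m·K): ✗ does not match
  D. W/(m²·K): ✗ does not match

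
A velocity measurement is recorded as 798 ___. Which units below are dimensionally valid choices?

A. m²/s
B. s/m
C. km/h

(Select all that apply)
C

velocity has SI base units: m / s

Checking each option against m / s:
  A. m²/s: ✗ does not match
  B. s/m: ✗ does not match
  C. km/h: ✓ matches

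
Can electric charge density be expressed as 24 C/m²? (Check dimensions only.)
No

electric charge density has SI base units: A * s / m^3
C/m² does NOT reduce to A * s / m^3; a valid unit for electric charge density would be e.g. C/m³.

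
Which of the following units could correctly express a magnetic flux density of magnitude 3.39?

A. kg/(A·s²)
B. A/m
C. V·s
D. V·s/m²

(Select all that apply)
A, D

magnetic flux density has SI base units: kg / (A * s^2)

Checking each option against kg / (A * s^2):
  A. kg/(A·s²): ✓ matches
  B. A/m: ✗ does not match
  C. V·s: ✗ does not match
  D. V·s/m²: ✓ matches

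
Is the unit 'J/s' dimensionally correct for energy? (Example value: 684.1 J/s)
No

energy has SI base units: kg * m^2 / s^2
J/s does NOT reduce to kg * m^2 / s^2; a valid unit for energy would be e.g. J.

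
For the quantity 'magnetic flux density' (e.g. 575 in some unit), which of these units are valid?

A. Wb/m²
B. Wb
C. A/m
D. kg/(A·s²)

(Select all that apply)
A, D

magnetic flux density has SI base units: kg / (A * s^2)

Checking each option against kg / (A * s^2):
  A. Wb/m²: ✓ matches
  B. Wb: ✗ does not match
  C. A/m: ✗ does not match
  D. kg/(A·s²): ✓ matches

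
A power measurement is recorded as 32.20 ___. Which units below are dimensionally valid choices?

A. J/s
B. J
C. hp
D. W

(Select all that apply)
A, C, D

power has SI base units: kg * m^2 / s^3

Checking each option against kg * m^2 / s^3:
  A. J/s: ✓ matches
  B. J: ✗ does not match
  C. hp: ✓ matches
  D. W: ✓ matches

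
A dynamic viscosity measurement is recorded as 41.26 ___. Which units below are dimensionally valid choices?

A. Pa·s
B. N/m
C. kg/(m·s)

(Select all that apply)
A, C

dynamic viscosity has SI base units: kg / (m * s)

Checking each option against kg / (m * s):
  A. Pa·s: ✓ matches
  B. N/m: ✗ does not match
  C. kg/(m·s): ✓ matches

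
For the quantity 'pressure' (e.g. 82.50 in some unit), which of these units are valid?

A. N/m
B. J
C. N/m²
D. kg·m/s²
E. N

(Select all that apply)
C

pressure has SI base units: kg / (m * s^2)

Checking each option against kg / (m * s^2):
  A. N/m: ✗ does not match
  B. J: ✗ does not match
  C. N/m²: ✓ matches
  D. kg·m/s²: ✗ does not match
  E. N: ✗ does not match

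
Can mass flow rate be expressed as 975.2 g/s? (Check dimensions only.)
Yes

mass flow rate has SI base units: kg / s
g/s reduces to the same SI base units, so it is a valid unit for mass flow rate.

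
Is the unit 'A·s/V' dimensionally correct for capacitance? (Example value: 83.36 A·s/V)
Yes

capacitance has SI base units: A^2 * s^4 / (kg * m^2)
A·s/V reduces to the same SI base units, so it is a valid unit for capacitance.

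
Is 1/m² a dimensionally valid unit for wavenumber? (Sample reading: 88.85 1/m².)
No

wavenumber has SI base units: 1 / m
1/m² does NOT reduce to 1 / m; a valid unit for wavenumber would be e.g. 1/m.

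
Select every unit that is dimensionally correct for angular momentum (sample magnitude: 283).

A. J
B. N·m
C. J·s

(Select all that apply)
C

angular momentum has SI base units: kg * m^2 / s

Checking each option against kg * m^2 / s:
  A. J: ✗ does not match
  B. N·m: ✗ does not match
  C. J·s: ✓ matches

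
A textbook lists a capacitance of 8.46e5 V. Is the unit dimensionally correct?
No

capacitance has SI base units: A^2 * s^4 / (kg * m^2)
V does NOT reduce to A^2 * s^4 / (kg * m^2); a valid unit for capacitance would be e.g. F.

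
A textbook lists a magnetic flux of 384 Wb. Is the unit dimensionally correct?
Yes

magnetic flux has SI base units: kg * m^2 / (A * s^2)
Wb reduces to the same SI base units, so it is a valid unit for magnetic flux.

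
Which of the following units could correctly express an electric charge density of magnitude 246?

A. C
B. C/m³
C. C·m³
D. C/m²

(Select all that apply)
B

electric charge density has SI base units: A * s / m^3

Checking each option against A * s / m^3:
  A. C: ✗ does not match
  B. C/m³: ✓ matches
  C. C·m³: ✗ does not match
  D. C/m²: ✗ does not match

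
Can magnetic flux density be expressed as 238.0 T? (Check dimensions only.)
Yes

magnetic flux density has SI base units: kg / (A * s^2)
T reduces to the same SI base units, so it is a valid unit for magnetic flux density.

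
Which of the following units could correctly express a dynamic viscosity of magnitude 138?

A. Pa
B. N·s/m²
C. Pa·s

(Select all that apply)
B, C

dynamic viscosity has SI base units: kg / (m * s)

Checking each option against kg / (m * s):
  A. Pa: ✗ does not match
  B. N·s/m²: ✓ matches
  C. Pa·s: ✓ matches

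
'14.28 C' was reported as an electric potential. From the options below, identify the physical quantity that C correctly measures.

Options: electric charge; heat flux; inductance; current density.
electric charge

electric potential should have units dimensionally equivalent to kg * m^2 / (A * s^3) (e.g. V).
The given unit 'C' reduces to A * s. Of the listed options, that is the dimensionality of electric charge.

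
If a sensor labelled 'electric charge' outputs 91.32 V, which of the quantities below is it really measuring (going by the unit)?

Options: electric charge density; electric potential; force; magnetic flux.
electric potential

electric charge should have units dimensionally equivalent to A * s (e.g. C).
The given unit 'V' reduces to kg * m^2 / (A * s^3). Of the listed options, that is the dimensionality of electric potential.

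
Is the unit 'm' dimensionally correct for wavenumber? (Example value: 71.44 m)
No

wavenumber has SI base units: 1 / m
m does NOT reduce to 1 / m; a valid unit for wavenumber would be e.g. 1/m.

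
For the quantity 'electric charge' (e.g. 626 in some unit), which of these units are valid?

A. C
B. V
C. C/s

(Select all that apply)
A

electric charge has SI base units: A * s

Checking each option against A * s:
  A. C: ✓ matches
  B. V: ✗ does not match
  C. C/s: ✗ does not match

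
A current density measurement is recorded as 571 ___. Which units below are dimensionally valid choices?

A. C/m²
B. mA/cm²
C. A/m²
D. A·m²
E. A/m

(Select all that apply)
B, C

current density has SI base units: A / m^2

Checking each option against A / m^2:
  A. C/m²: ✗ does not match
  B. mA/cm²: ✓ matches
  C. A/m²: ✓ matches
  D. A·m²: ✗ does not match
  E. A/m: ✗ does not match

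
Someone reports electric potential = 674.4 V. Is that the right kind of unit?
Yes

electric potential has SI base units: kg * m^2 / (A * s^3)
V reduces to the same SI base units, so it is a valid unit for electric potential.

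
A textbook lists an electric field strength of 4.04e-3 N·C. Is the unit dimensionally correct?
No

electric field strength has SI base units: kg * m / (A * s^3)
N·C does NOT reduce to kg * m / (A * s^3); a valid unit for electric field strength would be e.g. V/m.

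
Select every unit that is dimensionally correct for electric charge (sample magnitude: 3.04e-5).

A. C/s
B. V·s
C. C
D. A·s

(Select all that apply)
C, D

electric charge has SI base units: A * s

Checking each option against A * s:
  A. C/s: ✗ does not match
  B. V·s: ✗ does not match
  C. C: ✓ matches
  D. A·s: ✓ matches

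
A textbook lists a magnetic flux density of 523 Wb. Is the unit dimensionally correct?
No

magnetic flux density has SI base units: kg / (A * s^2)
Wb does NOT reduce to kg / (A * s^2); a valid unit for magnetic flux density would be e.g. T.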